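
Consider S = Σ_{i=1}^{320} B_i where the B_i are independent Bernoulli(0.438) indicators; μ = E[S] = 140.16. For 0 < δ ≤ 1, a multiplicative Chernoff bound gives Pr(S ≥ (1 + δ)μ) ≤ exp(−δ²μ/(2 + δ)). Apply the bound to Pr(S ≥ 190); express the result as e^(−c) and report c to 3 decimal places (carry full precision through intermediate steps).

Write 190 = (1 + δ)μ, so δ = 190/140.16 − 1 = 0.3555936…
Then the exponent is δ²μ/(2 + δ) = (190 − μ)² / (μ·(2 + δ)) = 7.523702.

7.524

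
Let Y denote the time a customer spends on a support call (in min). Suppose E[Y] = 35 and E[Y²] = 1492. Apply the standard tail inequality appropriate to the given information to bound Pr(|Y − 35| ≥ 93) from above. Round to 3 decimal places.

0.031

The first two moments determine the variance, so Chebyshev's inequality is the sharpest standard bound available.
Var(Y) = E[Y²] − (E[Y])² = 1492 − 1225 = 267.
Chebyshev's inequality: Pr(|Y − μ| ≥ t) ≤ Var(Y)/t² = 267/8649 = 0.0309.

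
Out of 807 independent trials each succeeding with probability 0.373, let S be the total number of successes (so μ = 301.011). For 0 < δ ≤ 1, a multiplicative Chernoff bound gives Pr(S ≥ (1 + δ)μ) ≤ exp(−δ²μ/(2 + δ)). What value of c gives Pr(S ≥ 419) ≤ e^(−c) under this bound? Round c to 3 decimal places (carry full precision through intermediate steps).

Write 419 = (1 + δ)μ, so δ = 419/301.011 − 1 = 0.3919757…
Then the exponent is δ²μ/(2 + δ) = (419 − μ)² / (μ·(2 + δ)) = 19.334988.

19.335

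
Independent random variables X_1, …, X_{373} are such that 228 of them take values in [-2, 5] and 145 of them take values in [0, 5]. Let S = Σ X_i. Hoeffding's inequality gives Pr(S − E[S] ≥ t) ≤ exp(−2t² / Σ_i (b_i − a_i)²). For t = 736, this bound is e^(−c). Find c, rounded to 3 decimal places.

Σ(b_i − a_i)² = 228·7² + 145·5² = 14797.
c = 2t² / 14797 = 2·736² / 14797 = 73.2170.

73.217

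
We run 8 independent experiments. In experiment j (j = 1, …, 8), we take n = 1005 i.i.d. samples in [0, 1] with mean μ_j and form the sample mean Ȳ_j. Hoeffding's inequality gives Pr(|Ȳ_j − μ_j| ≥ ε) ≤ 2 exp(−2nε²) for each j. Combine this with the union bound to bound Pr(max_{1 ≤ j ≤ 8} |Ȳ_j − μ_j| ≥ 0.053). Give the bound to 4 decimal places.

Per-experiment Hoeffding bound: 2·exp(−2·1005·0.053²) = 2·exp(−5.64609) = 0.0070626.
Union bound over 8 events: 8·0.0070626 = 0.05650.

0.0565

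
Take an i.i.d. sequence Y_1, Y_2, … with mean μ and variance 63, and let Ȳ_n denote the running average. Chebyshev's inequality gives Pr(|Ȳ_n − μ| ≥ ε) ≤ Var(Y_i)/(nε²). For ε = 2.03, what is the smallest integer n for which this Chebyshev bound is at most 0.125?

123

Require 63/(n·2.03²) ≤ 0.125, i.e. n ≥ 63/(0.125·2.03²) = 122.303.
The smallest integer n is 123.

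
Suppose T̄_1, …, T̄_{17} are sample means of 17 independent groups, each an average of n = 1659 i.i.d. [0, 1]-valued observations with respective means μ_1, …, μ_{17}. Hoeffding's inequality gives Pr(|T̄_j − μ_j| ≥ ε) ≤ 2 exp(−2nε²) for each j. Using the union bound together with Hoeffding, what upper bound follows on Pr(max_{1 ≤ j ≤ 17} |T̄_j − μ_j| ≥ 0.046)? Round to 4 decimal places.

0.0304

Per-experiment Hoeffding bound: 2·exp(−2·1659·0.046²) = 2·exp(−7.02089) = 0.0017861.
Union bound over 17 events: 17·0.0017861 = 0.03036.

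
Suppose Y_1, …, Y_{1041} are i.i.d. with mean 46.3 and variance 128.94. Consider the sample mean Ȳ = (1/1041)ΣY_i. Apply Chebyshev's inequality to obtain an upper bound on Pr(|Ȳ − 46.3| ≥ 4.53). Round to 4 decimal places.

0.0060

Var(Ȳ) = Var(Y_i)/n = 128.94/1041 = 0.12386.
Chebyshev: Pr(|Ȳ − 46.3| ≥ 4.53) ≤ Var(Ȳ)/(4.53)² = 128.94/(1041·4.53²) = 0.0060.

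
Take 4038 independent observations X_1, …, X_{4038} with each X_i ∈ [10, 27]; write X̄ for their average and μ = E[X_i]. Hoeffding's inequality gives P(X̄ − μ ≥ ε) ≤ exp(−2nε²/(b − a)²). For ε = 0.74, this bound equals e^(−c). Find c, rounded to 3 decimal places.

15.302

c = 2nε²/(b − a)² = 2·4038·0.74² / 17² = 15.3025.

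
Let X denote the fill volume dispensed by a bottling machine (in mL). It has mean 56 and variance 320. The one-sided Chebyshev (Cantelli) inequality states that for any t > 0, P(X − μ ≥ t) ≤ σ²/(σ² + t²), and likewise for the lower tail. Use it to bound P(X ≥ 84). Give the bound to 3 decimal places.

Here σ² = 320 and t = 28, so σ² + t² = 1104.
Cantelli's bound: 320/1104 = 0.2899.

0.290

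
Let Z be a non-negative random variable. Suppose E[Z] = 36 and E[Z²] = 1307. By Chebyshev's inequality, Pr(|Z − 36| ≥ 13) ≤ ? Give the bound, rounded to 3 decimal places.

Var(Z) = E[Z²] − (E[Z])² = 1307 − 1296 = 11.
Chebyshev's inequality: Pr(|Z − μ| ≥ t) ≤ Var(Z)/t² = 11/169 = 0.0651.

0.065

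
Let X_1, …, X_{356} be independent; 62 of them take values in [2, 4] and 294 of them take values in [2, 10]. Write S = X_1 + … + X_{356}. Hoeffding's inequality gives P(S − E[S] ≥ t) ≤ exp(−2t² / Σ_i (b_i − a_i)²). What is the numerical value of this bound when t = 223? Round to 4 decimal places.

0.0054

Σ(b_i − a_i)² = 62·2² + 294·8² = 19064.
Exponent = 2·223² / 19064 = 5.21706.
Bound = exp(−5.21706) = 0.00542.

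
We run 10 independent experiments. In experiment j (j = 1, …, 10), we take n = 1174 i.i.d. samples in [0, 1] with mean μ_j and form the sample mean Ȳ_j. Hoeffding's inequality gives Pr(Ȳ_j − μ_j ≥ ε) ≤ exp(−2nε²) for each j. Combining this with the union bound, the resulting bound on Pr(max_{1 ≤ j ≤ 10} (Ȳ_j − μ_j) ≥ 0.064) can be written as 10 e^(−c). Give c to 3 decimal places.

9.617

Union bound over the 10 events: Pr(max_{1 ≤ j ≤ 10} (Ȳ_j − μ_j) ≥ 0.064) ≤ 10·exp(−2nε²) = 10 exp(−2·1174·0.064²).
So c = 2·1174·0.064² = 9.6174.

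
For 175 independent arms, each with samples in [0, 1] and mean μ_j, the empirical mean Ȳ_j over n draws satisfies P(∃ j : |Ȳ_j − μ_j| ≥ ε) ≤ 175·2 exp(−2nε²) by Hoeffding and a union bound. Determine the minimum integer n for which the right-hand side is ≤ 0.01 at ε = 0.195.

138

Need 2·175·exp(−2nε²) ≤ 0.01, i.e. exp(−2nε²) ≤ 0.01/350.
So 2nε² ≥ ln(350/0.01) = 10.463103.
Hence n ≥ 10.463103/(2·0.195²) = 137.582.
The smallest integer n is 138.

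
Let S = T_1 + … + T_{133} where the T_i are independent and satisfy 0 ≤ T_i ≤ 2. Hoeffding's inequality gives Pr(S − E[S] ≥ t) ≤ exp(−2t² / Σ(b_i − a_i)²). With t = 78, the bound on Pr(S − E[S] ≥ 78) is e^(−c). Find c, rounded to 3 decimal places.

Σ(b_i − a_i)² = 133·(2)² = 532.
c = 2t²/532 = 2·78²/532 = 22.8722.

22.872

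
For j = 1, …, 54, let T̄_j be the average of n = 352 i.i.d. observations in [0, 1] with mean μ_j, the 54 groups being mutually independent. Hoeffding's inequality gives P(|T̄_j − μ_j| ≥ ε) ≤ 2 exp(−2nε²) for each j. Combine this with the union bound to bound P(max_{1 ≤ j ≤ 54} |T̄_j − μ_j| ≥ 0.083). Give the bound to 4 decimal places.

0.8456

Per-experiment Hoeffding bound: 2·exp(−2·352·0.083²) = 2·exp(−4.84986) = 0.015659.
Union bound over 54 events: 54·0.015659 = 0.84559.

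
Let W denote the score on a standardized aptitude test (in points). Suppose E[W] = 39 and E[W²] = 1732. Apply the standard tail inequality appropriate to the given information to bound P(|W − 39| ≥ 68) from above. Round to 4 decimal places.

The first two moments determine the variance, so Chebyshev's inequality is the sharpest standard bound available.
Var(W) = E[W²] − (E[W])² = 1732 − 1521 = 211.
Chebyshev's inequality: P(|W − μ| ≥ t) ≤ Var(W)/t² = 211/4624 = 0.0456.

0.0456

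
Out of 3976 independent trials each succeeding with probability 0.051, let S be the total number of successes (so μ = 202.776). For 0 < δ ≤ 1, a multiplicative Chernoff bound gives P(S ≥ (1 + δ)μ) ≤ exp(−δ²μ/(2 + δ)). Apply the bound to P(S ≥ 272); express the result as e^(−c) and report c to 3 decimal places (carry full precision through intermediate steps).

10.093

Write 272 = (1 + δ)μ, so δ = 272/202.776 − 1 = 0.3413816…
Then the exponent is δ²μ/(2 + δ) = (272 − μ)² / (μ·(2 + δ)) = 10.093101.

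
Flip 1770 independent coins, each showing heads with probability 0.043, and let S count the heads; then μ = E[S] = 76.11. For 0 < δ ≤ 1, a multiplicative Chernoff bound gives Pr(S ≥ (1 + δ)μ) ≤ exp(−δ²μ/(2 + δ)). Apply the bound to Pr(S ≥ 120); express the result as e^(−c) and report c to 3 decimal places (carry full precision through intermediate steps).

9.823

Write 120 = (1 + δ)μ, so δ = 120/76.11 − 1 = 0.5766654…
Then the exponent is δ²μ/(2 + δ) = (120 − μ)² / (μ·(2 + δ)) = 9.822712.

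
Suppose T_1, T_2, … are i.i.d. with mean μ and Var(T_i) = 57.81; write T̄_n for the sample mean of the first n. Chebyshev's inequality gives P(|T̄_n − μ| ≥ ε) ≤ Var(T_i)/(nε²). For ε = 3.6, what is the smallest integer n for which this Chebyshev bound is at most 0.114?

40

Require 57.81/(n·3.6²) ≤ 0.114, i.e. n ≥ 57.81/(0.114·3.6²) = 39.128.
The smallest integer n is 40.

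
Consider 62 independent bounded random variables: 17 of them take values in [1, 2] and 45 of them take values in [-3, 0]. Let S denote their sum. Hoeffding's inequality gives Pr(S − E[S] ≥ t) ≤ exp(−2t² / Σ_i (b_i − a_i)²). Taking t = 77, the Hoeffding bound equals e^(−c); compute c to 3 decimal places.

28.100

Σ(b_i − a_i)² = 17·1² + 45·3² = 422.
c = 2t² / 422 = 2·77² / 422 = 28.0995.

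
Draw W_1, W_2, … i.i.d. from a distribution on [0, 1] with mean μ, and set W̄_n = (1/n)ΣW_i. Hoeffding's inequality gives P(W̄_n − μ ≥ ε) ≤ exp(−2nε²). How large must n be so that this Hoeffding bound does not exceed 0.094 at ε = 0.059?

Require exp(−2nε²) ≤ 0.094, i.e. 2nε² ≥ ln(1/0.094) = 2.364460.
So n ≥ 2.364460 / (2·0.059²) = 339.624.
The smallest integer n is 340.

340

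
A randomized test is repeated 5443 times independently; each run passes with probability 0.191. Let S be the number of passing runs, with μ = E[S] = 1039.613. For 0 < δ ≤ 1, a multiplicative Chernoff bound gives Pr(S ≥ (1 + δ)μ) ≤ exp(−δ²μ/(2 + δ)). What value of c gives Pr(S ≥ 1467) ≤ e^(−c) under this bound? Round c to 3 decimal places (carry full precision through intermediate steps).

72.871

Write 1467 = (1 + δ)μ, so δ = 1467/1039.613 − 1 = 0.411102…
Then the exponent is δ²μ/(2 + δ) = (1467 − μ)² / (μ·(2 + δ)) = 72.871100.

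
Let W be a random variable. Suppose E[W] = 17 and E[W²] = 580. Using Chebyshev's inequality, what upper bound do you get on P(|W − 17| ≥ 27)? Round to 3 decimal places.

0.399

Var(W) = E[W²] − (E[W])² = 580 − 289 = 291.
Chebyshev's inequality: P(|W − μ| ≥ t) ≤ Var(W)/t² = 291/729 = 0.3992.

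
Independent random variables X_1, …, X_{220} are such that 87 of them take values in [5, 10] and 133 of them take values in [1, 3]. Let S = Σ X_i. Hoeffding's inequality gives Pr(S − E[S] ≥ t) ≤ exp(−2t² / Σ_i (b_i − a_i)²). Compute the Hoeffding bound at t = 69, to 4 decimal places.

Σ(b_i − a_i)² = 87·5² + 133·2² = 2707.
Exponent = 2·69² / 2707 = 3.51755.
Bound = exp(−3.51755) = 0.02967.

0.0297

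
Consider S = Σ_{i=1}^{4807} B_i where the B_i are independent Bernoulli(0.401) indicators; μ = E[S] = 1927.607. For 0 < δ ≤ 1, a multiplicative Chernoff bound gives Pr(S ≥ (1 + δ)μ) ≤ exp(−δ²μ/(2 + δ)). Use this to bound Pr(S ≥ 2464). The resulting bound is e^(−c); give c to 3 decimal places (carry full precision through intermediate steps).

Write 2464 = (1 + δ)μ, so δ = 2464/1927.607 − 1 = 0.2782689…
Then the exponent is δ²μ/(2 + δ) = (2464 − μ)² / (μ·(2 + δ)) = 65.515300.

65.515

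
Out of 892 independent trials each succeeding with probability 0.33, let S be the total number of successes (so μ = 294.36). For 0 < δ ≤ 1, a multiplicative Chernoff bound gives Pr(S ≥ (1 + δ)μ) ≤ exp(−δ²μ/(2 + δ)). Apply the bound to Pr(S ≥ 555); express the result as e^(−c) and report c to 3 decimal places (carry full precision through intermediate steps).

Write 555 = (1 + δ)μ, so δ = 555/294.36 − 1 = 0.8854464…
Then the exponent is δ²μ/(2 + δ) = (555 − μ)² / (μ·(2 + δ)) = 79.981645.

79.982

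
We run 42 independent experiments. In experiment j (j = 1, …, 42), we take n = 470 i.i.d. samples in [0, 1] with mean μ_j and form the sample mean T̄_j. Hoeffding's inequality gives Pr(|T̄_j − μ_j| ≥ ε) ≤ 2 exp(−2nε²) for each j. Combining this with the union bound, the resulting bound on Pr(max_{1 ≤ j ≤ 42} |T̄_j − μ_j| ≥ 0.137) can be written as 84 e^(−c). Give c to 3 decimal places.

Union bound over the 42 events: Pr(max_{1 ≤ j ≤ 42} |T̄_j − μ_j| ≥ 0.137) ≤ 42·2·exp(−2nε²) = 84 exp(−2·470·0.137²).
So c = 2·470·0.137² = 17.6429.

17.643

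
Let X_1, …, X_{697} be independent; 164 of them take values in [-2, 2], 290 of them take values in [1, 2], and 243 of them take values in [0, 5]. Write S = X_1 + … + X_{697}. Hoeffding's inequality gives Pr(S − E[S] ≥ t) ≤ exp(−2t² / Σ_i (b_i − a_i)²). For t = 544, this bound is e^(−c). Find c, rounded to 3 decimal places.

65.844

Σ(b_i − a_i)² = 164·4² + 290·1² + 243·5² = 8989.
c = 2t² / 8989 = 2·544² / 8989 = 65.8440.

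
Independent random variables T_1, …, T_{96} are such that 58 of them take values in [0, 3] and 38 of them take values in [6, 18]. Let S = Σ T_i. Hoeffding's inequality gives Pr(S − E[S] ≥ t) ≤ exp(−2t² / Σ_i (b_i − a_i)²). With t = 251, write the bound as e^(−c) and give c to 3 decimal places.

21.021

Σ(b_i − a_i)² = 58·3² + 38·12² = 5994.
c = 2t² / 5994 = 2·251² / 5994 = 21.0214.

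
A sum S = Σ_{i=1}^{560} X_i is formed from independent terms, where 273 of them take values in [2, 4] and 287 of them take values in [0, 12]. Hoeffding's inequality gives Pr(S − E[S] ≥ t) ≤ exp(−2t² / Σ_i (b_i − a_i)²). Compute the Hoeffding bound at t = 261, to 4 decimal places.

Σ(b_i − a_i)² = 273·2² + 287·12² = 42420.
Exponent = 2·261² / 42420 = 3.21174.
Bound = exp(−3.21174) = 0.04029.

0.0403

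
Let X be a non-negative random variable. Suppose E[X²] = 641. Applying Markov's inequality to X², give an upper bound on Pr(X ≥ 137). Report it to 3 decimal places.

0.034

Since X ≥ 0, the event {X ≥ 137} is the same as {X² ≥ 18769}.
Markov's inequality applied to X² gives Pr(X² ≥ 18769) ≤ E[X²]/18769 = 641/18769 = 0.0342.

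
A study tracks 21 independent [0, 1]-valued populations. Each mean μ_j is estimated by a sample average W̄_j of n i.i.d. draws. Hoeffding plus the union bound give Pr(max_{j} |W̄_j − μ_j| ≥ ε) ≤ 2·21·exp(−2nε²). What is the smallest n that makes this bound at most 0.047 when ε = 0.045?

1678

Need 2·21·exp(−2nε²) ≤ 0.047, i.e. exp(−2nε²) ≤ 0.047/42.
So 2nε² ≥ ln(42/0.047) = 6.795277.
Hence n ≥ 6.795277/(2·0.045²) = 1677.846.
The smallest integer n is 1678.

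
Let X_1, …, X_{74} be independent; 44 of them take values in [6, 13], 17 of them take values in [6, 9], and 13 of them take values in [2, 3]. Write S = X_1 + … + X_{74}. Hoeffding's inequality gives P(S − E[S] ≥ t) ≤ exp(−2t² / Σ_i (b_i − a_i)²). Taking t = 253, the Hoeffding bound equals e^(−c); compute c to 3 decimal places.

55.133

Σ(b_i − a_i)² = 44·7² + 17·3² + 13·1² = 2322.
c = 2t² / 2322 = 2·253² / 2322 = 55.1326.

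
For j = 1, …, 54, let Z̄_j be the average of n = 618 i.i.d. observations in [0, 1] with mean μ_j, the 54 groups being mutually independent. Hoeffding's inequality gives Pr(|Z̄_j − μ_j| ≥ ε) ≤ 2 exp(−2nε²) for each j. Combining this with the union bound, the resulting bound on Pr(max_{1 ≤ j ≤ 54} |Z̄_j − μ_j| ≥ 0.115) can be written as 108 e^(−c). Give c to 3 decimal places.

16.346

Union bound over the 54 events: Pr(max_{1 ≤ j ≤ 54} |Z̄_j − μ_j| ≥ 0.115) ≤ 54·2·exp(−2nε²) = 108 exp(−2·618·0.115²).
So c = 2·618·0.115² = 16.3461.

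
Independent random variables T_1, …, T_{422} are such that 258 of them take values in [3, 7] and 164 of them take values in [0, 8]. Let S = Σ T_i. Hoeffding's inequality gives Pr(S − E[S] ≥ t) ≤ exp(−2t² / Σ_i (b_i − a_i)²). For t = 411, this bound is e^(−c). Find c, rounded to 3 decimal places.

23.102

Σ(b_i − a_i)² = 258·4² + 164·8² = 14624.
c = 2t² / 14624 = 2·411² / 14624 = 23.1019.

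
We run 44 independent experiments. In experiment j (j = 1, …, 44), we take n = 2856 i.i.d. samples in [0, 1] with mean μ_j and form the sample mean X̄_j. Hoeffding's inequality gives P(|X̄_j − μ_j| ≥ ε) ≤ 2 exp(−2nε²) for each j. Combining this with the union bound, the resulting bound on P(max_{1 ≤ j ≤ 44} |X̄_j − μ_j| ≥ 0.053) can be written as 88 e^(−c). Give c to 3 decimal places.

16.045

Union bound over the 44 events: P(max_{1 ≤ j ≤ 44} |X̄_j − μ_j| ≥ 0.053) ≤ 44·2·exp(−2nε²) = 88 exp(−2·2856·0.053²).
So c = 2·2856·0.053² = 16.0450.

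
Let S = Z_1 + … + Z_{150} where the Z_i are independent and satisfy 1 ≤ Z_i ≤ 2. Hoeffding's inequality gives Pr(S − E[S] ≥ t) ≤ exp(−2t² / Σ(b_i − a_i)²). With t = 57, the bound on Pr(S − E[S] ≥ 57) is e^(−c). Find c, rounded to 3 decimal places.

43.320

Σ(b_i − a_i)² = 150·(1)² = 150.
c = 2t²/150 = 2·57²/150 = 43.3200.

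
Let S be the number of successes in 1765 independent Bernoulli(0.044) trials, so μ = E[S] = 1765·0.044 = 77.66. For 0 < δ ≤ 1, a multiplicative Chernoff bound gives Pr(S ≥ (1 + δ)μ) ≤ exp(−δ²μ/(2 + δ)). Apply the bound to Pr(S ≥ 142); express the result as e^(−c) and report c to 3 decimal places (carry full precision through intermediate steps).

Write 142 = (1 + δ)μ, so δ = 142/77.66 − 1 = 0.8284831…
Then the exponent is δ²μ/(2 + δ) = (142 − μ)² / (μ·(2 + δ)) = 18.845651.

18.846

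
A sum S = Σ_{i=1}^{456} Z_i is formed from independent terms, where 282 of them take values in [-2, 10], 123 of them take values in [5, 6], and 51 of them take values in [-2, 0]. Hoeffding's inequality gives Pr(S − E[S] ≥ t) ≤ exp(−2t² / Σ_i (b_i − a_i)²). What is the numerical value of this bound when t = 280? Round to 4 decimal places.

0.0217

Σ(b_i − a_i)² = 282·12² + 123·1² + 51·2² = 40935.
Exponent = 2·280² / 40935 = 3.83046.
Bound = exp(−3.83046) = 0.02170.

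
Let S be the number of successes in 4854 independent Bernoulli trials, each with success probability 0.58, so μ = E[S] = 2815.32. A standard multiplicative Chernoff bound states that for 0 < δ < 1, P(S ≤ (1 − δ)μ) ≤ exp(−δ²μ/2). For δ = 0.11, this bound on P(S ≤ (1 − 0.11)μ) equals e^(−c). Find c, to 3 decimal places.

17.033

c = δ²μ/2 = 0.11²·2815.32/2 = 17.0327.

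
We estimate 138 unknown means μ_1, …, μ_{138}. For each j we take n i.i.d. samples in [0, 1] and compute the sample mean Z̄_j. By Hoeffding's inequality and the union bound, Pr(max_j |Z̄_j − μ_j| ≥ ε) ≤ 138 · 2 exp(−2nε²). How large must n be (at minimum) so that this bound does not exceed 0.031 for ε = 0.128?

Need 2·138·exp(−2nε²) ≤ 0.031, i.e. exp(−2nε²) ≤ 0.031/276.
So 2nε² ≥ ln(276/0.031) = 9.094169.
Hence n ≥ 9.094169/(2·0.128²) = 277.532.
The smallest integer n is 278.

278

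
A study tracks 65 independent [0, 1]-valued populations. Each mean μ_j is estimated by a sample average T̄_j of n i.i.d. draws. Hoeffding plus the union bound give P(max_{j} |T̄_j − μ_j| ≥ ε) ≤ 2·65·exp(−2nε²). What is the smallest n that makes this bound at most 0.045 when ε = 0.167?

Need 2·65·exp(−2nε²) ≤ 0.045, i.e. exp(−2nε²) ≤ 0.045/130.
So 2nε² ≥ ln(130/0.045) = 7.968627.
Hence n ≥ 7.968627/(2·0.167²) = 142.863.
The smallest integer n is 143.

143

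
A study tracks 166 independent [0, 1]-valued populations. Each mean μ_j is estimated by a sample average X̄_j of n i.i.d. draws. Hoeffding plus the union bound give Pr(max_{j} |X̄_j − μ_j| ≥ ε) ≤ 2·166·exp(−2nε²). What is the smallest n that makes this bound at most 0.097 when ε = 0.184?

Need 2·166·exp(−2nε²) ≤ 0.097, i.e. exp(−2nε²) ≤ 0.097/332.
So 2nε² ≥ ln(332/0.097) = 8.138179.
Hence n ≥ 8.138179/(2·0.184²) = 120.188.
The smallest integer n is 121.

121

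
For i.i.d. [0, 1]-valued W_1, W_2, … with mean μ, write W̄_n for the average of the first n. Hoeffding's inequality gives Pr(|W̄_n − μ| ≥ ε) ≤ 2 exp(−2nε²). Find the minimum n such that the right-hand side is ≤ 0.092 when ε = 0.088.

Require 2·exp(−2nε²) ≤ 0.092, i.e. 2nε² ≥ ln(2/0.092) = 3.079114.
So n ≥ 3.079114 / (2·0.088²) = 198.806.
The smallest integer n is 199.

199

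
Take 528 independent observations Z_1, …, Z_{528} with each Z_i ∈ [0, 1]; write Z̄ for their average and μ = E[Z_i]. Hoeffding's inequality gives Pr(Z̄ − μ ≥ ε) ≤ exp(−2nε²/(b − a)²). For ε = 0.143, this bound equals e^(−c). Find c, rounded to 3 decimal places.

c = 2nε²/(b − a)² = 2·528·0.143² / 1² = 21.5941.

21.594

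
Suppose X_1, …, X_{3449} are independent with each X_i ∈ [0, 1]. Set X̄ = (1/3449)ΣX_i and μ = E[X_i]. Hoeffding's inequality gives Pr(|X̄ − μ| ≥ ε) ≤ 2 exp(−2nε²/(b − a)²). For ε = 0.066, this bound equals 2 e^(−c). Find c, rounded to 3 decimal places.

c = 2nε²/(b − a)² = 2·3449·0.066² / 1² = 30.0477.

30.048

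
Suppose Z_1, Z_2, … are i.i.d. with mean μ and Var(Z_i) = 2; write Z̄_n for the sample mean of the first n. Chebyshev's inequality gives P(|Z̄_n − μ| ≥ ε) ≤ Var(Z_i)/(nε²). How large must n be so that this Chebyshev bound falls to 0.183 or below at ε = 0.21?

248

Require 2/(n·0.21²) ≤ 0.183, i.e. n ≥ 2/(0.183·0.21²) = 247.822.
The smallest integer n is 248.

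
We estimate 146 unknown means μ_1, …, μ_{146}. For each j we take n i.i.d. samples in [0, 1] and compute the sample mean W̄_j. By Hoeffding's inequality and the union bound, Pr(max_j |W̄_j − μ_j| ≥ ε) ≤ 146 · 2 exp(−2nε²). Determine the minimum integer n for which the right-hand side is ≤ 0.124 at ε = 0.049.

1617

Need 2·146·exp(−2nε²) ≤ 0.124, i.e. exp(−2nε²) ≤ 0.124/292.
So 2nε² ≥ ln(292/0.124) = 7.764228.
Hence n ≥ 7.764228/(2·0.049²) = 1616.874.
The smallest integer n is 1617.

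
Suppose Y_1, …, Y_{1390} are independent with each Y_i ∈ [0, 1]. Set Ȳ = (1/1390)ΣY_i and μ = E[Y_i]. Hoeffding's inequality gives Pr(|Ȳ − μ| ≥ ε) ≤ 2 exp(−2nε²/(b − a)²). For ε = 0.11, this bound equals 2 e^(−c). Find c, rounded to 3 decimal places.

33.638

c = 2nε²/(b − a)² = 2·1390·0.11² / 1² = 33.6380.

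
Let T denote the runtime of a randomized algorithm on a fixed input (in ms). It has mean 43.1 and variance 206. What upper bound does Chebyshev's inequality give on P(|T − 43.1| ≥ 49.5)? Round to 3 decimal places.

Chebyshev: P(|T − μ| ≥ t) ≤ Var(T)/t².
Bound = 206 / 2450.25 = 0.0841.

0.084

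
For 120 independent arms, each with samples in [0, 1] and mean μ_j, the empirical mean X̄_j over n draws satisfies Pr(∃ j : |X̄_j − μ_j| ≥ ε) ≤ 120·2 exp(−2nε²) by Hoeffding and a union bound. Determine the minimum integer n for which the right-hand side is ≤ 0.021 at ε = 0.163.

Need 2·120·exp(−2nε²) ≤ 0.021, i.e. exp(−2nε²) ≤ 0.021/240.
So 2nε² ≥ ln(240/0.021) = 9.343872.
Hence n ≥ 9.343872/(2·0.163²) = 175.842.
The smallest integer n is 176.

176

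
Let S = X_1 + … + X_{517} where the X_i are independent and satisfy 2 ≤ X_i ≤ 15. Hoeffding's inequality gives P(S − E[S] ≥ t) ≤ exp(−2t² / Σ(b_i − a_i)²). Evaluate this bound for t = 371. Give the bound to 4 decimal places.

0.0428

Σ(b_i − a_i)² = 517·(13)² = 87373.
Exponent = 2·371²/87373 = 3.1507.
Bound = exp(−3.1507) = 0.04282.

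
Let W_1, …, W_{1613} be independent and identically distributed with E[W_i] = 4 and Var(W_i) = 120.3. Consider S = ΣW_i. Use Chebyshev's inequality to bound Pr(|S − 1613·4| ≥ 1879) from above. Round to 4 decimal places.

Var(S) = n·Var(W_i) = 1613·120.3 = 194043.9.
Chebyshev: Pr(|S − 1613·4| ≥ 1879) ≤ Var(S)/1879² = 194043.9/3530641 = 0.0550.

0.0550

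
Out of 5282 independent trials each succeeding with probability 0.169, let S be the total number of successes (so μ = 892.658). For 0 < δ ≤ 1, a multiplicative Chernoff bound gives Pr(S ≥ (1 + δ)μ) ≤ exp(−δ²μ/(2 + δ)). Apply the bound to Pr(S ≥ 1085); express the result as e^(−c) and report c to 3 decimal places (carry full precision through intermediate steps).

18.707

Write 1085 = (1 + δ)μ, so δ = 1085/892.658 − 1 = 0.2154711…
Then the exponent is δ²μ/(2 + δ) = (1085 − μ)² / (μ·(2 + δ)) = 18.706695.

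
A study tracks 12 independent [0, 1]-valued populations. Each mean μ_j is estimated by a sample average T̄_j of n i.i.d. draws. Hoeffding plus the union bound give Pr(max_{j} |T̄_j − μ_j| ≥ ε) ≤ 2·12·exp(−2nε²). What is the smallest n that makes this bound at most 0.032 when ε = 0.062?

Need 2·12·exp(−2nε²) ≤ 0.032, i.e. exp(−2nε²) ≤ 0.032/24.
So 2nε² ≥ ln(24/0.032) = 6.620073.
Hence n ≥ 6.620073/(2·0.062²) = 861.092.
The smallest integer n is 862.

862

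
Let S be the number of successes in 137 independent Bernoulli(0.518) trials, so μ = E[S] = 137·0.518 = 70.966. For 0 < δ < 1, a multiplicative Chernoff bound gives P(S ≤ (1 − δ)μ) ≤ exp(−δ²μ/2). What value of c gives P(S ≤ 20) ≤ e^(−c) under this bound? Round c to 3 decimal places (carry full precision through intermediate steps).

Write 20 = (1 − δ)μ, so δ = 1 − 20/70.966 = 0.7181749…
Then the exponent is δ²μ/2 = (μ − 20)²/(2μ) = 18.301251.

18.301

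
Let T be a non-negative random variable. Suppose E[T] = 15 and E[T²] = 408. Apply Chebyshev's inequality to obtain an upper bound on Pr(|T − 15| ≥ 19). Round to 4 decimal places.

0.5069

Var(T) = E[T²] − (E[T])² = 408 − 225 = 183.
Chebyshev's inequality: Pr(|T − μ| ≥ t) ≤ Var(T)/t² = 183/361 = 0.5069.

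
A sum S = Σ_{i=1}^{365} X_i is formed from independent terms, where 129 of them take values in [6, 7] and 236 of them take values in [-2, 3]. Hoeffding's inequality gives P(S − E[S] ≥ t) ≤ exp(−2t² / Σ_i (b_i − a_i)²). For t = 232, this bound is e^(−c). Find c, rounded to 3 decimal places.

17.855

Σ(b_i − a_i)² = 129·1² + 236·5² = 6029.
c = 2t² / 6029 = 2·232² / 6029 = 17.8550.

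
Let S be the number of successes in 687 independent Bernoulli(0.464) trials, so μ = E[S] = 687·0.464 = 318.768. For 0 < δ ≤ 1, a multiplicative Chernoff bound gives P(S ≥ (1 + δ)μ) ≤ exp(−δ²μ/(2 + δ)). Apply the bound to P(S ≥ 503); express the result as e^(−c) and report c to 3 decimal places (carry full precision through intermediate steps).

Write 503 = (1 + δ)μ, so δ = 503/318.768 − 1 = 0.5779501…
Then the exponent is δ²μ/(2 + δ) = (503 − μ)² / (μ·(2 + δ)) = 41.302934.

41.303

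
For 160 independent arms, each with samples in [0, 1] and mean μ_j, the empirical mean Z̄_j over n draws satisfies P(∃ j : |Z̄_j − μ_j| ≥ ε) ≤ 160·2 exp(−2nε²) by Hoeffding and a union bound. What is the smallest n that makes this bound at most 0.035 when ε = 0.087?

603

Need 2·160·exp(−2nε²) ≤ 0.035, i.e. exp(−2nε²) ≤ 0.035/320.
So 2nε² ≥ ln(320/0.035) = 9.120728.
Hence n ≥ 9.120728/(2·0.087²) = 602.505.
The smallest integer n is 603.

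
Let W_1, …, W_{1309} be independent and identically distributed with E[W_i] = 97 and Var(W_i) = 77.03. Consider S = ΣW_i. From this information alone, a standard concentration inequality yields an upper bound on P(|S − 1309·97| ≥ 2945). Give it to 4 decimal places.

With mean and variance of each term known, Chebyshev's inequality bounds the deviation of the sum (or sample mean).
Var(S) = n·Var(W_i) = 1309·77.03 = 100832.27.
Chebyshev: P(|S − 1309·97| ≥ 2945) ≤ Var(S)/2945² = 100832.27/8673025 = 0.0116.

0.0116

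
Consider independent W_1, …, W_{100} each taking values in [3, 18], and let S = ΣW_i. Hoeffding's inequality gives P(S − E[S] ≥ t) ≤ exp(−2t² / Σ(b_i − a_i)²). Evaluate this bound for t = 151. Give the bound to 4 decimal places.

Σ(b_i − a_i)² = 100·(15)² = 22500.
Exponent = 2·151²/22500 = 2.0268.
Bound = exp(−2.0268) = 0.13176.

0.1318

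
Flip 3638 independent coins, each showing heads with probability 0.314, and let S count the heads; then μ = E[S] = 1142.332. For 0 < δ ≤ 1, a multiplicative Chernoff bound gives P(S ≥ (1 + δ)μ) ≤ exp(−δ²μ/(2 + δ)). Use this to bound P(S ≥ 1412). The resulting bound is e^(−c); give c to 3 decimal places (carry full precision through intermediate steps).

28.470

Write 1412 = (1 + δ)μ, so δ = 1412/1142.332 − 1 = 0.236068…
Then the exponent is δ²μ/(2 + δ) = (1412 − μ)² / (μ·(2 + δ)) = 28.469608.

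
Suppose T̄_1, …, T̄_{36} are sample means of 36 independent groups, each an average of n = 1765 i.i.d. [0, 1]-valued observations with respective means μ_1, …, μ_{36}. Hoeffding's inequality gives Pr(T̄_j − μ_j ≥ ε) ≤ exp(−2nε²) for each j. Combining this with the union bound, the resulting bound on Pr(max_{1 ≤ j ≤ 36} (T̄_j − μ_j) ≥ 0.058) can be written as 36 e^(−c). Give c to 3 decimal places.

11.875

Union bound over the 36 events: Pr(max_{1 ≤ j ≤ 36} (T̄_j − μ_j) ≥ 0.058) ≤ 36·exp(−2nε²) = 36 exp(−2·1765·0.058²).
So c = 2·1765·0.058² = 11.8749.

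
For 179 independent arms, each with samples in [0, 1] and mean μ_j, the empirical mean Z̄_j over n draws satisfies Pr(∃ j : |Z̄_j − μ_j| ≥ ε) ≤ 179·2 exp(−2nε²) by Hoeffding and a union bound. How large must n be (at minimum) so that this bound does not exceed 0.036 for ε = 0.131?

Need 2·179·exp(−2nε²) ≤ 0.036, i.e. exp(−2nε²) ≤ 0.036/358.
So 2nε² ≥ ln(358/0.036) = 9.204769.
Hence n ≥ 9.204769/(2·0.131²) = 268.189.
The smallest integer n is 269.

269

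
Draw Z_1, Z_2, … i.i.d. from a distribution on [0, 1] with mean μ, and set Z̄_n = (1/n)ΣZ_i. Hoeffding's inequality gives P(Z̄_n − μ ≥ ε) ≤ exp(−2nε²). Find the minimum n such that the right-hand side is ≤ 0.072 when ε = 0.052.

Require exp(−2nε²) ≤ 0.072, i.e. 2nε² ≥ ln(1/0.072) = 2.631089.
So n ≥ 2.631089 / (2·0.052²) = 486.518.
The smallest integer n is 487.

487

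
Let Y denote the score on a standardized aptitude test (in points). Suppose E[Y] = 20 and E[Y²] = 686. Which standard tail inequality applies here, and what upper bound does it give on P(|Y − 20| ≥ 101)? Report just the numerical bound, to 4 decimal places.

0.0280

The first two moments determine the variance, so Chebyshev's inequality is the sharpest standard bound available.
Var(Y) = E[Y²] − (E[Y])² = 686 − 400 = 286.
Chebyshev's inequality: P(|Y − μ| ≥ t) ≤ Var(Y)/t² = 286/10201 = 0.0280.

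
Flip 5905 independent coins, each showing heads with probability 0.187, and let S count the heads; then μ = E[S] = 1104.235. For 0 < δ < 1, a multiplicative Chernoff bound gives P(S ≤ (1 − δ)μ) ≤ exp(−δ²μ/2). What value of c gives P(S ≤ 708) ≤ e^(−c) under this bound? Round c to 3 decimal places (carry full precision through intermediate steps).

71.091

Write 708 = (1 − δ)μ, so δ = 1 − 708/1104.235 = 0.3588321…
Then the exponent is δ²μ/2 = (μ − 708)²/(2μ) = 71.090925.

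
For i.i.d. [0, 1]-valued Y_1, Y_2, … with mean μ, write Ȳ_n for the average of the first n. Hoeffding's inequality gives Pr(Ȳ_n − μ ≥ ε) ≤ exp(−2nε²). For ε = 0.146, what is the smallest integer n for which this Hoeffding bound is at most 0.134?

Require exp(−2nε²) ≤ 0.134, i.e. 2nε² ≥ ln(1/0.134) = 2.009915.
So n ≥ 2.009915 / (2·0.146²) = 47.146.
The smallest integer n is 48.

48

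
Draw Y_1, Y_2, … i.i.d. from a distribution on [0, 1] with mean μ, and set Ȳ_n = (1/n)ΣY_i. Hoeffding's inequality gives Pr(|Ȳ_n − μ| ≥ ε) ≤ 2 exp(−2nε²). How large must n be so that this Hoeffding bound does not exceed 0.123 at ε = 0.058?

Require 2·exp(−2nε²) ≤ 0.123, i.e. 2nε² ≥ ln(2/0.123) = 2.788718.
So n ≥ 2.788718 / (2·0.058²) = 414.494.
The smallest integer n is 415.

415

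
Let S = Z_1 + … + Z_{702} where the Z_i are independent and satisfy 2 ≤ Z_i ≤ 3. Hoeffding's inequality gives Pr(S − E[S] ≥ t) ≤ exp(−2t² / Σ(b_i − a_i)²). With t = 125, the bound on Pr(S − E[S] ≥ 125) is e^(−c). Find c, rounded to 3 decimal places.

44.516

Σ(b_i − a_i)² = 702·(1)² = 702.
c = 2t²/702 = 2·125²/702 = 44.5157.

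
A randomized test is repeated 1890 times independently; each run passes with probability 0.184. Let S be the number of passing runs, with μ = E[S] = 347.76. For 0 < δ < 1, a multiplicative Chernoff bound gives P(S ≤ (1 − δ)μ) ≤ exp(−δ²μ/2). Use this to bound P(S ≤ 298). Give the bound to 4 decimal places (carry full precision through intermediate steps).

0.0284

Write 298 = (1 − δ)μ, so δ = 1 − 298/347.76 = 0.1430872…
Then the exponent is δ²μ/2 = (μ − 298)²/(2μ) = 3.560009.
Bound = exp(−3.560009) = 0.02844.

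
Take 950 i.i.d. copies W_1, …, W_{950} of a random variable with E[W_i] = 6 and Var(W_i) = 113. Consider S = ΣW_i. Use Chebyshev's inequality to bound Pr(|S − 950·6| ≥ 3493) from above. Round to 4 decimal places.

0.0088

Var(S) = n·Var(W_i) = 950·113 = 107350.
Chebyshev: Pr(|S − 950·6| ≥ 3493) ≤ Var(S)/3493² = 107350/12201049 = 0.0088.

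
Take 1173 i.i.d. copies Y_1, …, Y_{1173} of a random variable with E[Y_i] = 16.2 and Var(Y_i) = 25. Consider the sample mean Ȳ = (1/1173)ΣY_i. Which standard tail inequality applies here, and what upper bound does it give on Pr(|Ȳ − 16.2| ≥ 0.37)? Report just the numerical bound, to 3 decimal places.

With mean and variance of each term known, Chebyshev's inequality bounds the deviation of the sum (or sample mean).
Var(Ȳ) = Var(Y_i)/n = 25/1173 = 0.021313.
Chebyshev: Pr(|Ȳ − 16.2| ≥ 0.37) ≤ Var(Ȳ)/(0.37)² = 25/(1173·0.37²) = 0.1557.

0.156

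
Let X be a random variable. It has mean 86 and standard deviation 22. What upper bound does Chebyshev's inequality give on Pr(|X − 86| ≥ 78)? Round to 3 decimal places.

0.080

Chebyshev: Pr(|X − μ| ≥ t) ≤ Var(X)/t².
Var(X) = σ² = 22² = 484.
Bound = 484 / 6084 = 0.0796.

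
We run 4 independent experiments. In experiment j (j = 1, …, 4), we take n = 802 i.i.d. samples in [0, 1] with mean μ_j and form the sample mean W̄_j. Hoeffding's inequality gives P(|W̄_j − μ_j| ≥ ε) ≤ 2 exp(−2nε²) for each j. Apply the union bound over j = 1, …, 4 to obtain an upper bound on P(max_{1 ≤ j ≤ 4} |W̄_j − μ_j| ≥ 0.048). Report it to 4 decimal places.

Per-experiment Hoeffding bound: 2·exp(−2·802·0.048²) = 2·exp(−3.69562) = 0.049664.
Union bound over 4 events: 4·0.049664 = 0.19866.

0.1987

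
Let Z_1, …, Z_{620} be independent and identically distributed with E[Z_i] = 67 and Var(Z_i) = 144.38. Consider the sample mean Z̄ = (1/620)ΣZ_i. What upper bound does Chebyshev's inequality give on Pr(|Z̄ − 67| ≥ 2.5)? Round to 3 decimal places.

0.037

Var(Z̄) = Var(Z_i)/n = 144.38/620 = 0.23287.
Chebyshev: Pr(|Z̄ − 67| ≥ 2.5) ≤ Var(Z̄)/(2.5)² = 144.38/(620·2.5²) = 0.0373.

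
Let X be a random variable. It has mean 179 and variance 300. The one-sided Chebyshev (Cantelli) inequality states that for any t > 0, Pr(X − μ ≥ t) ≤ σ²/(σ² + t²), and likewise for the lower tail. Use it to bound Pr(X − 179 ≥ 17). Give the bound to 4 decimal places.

Here σ² = 300 and t = 17, so σ² + t² = 589.
Cantelli's bound: 300/589 = 0.5093.

0.5093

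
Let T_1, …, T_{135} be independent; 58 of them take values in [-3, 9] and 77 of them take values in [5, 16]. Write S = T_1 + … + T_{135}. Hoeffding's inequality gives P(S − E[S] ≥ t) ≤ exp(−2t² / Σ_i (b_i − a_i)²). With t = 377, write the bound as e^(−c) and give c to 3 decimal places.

Σ(b_i − a_i)² = 58·12² + 77·11² = 17669.
c = 2t² / 17669 = 2·377² / 17669 = 16.0880.

16.088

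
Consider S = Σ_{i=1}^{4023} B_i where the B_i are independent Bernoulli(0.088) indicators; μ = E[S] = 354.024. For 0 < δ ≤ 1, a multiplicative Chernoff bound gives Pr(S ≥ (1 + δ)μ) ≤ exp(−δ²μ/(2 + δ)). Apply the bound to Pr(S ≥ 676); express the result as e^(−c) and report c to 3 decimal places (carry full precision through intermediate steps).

100.647

Write 676 = (1 + δ)μ, so δ = 676/354.024 − 1 = 0.9094751…
Then the exponent is δ²μ/(2 + δ) = (676 − μ)² / (μ·(2 + δ)) = 100.646727.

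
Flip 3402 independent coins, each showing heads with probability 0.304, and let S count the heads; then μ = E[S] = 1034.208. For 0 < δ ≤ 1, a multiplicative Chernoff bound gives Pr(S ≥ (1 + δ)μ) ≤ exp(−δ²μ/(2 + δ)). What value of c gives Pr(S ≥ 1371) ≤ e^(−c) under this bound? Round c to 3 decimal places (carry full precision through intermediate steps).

Write 1371 = (1 + δ)μ, so δ = 1371/1034.208 − 1 = 0.3256521…
Then the exponent is δ²μ/(2 + δ) = (1371 − μ)² / (μ·(2 + δ)) = 47.159685.

47.160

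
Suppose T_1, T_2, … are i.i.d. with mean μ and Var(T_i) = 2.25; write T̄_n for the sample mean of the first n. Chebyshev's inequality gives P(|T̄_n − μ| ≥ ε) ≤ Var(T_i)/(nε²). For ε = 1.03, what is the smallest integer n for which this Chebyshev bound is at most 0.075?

Require 2.25/(n·1.03²) ≤ 0.075, i.e. n ≥ 2.25/(0.075·1.03²) = 28.278.
The smallest integer n is 29.

29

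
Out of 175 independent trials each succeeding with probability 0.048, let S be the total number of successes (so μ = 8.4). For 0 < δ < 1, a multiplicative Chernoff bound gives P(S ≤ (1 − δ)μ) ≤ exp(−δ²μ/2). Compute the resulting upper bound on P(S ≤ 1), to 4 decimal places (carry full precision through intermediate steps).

Write 1 = (1 − δ)μ, so δ = 1 − 1/8.4 = 0.8809524…
Then the exponent is δ²μ/2 = (μ − 1)²/(2μ) = 3.259524.
Bound = exp(−3.259524) = 0.03841.

0.0384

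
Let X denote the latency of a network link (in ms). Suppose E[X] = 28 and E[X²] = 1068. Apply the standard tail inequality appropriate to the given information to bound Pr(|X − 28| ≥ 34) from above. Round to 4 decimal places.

0.2457

The first two moments determine the variance, so Chebyshev's inequality is the sharpest standard bound available.
Var(X) = E[X²] − (E[X])² = 1068 − 784 = 284.
Chebyshev's inequality: Pr(|X − μ| ≥ t) ≤ Var(X)/t² = 284/1156 = 0.2457.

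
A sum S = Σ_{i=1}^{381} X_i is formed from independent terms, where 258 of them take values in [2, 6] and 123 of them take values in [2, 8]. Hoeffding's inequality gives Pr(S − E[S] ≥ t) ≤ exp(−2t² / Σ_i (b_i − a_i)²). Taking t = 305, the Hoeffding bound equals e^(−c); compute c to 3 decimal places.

Σ(b_i − a_i)² = 258·4² + 123·6² = 8556.
c = 2t² / 8556 = 2·305² / 8556 = 21.7450.

21.745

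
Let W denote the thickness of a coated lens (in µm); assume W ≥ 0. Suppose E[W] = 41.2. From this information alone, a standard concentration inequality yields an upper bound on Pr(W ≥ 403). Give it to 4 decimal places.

Only the mean of a non-negative variable is known, so Markov's inequality is the applicable tail bound.
Markov's inequality: for a non-negative random variable, Pr(W ≥ a) ≤ E[W]/a.
Here E[W] = 41.2 and a = 403, so the bound is 41.2/403 = 0.1022.

0.1022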